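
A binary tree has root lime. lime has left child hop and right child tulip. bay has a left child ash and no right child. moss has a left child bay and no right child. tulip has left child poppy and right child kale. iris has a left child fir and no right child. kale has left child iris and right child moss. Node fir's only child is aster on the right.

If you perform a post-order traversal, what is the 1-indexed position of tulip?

Post-order visits the left subtree, then the right subtree, then the node.
At lime: go left to hop.
  hop is a leaf — visit hop.
At lime: go right to tulip.
  At tulip: go left to poppy.
    poppy is a leaf — visit poppy.
  At tulip: go right to kale.
    At kale: go left to iris.
      At iris: go left to fir.
        At fir: no left child.
        At fir: go right to aster.
          aster is a leaf — visit aster.
        Visit fir.
      At iris: no right child.
      Visit iris.
    At kale: go right to moss.
      At moss: go left to bay.
        At bay: go left to ash.
          ash is a leaf — visit ash.
        At bay: no right child.
        Visit bay.
      At moss: no right child.
      Visit moss.
    Visit kale.
  Visit tulip.
Visit lime.
Full post-order sequence: hop, poppy, aster, fir, iris, ash, bay, moss, kale, tulip, lime.

10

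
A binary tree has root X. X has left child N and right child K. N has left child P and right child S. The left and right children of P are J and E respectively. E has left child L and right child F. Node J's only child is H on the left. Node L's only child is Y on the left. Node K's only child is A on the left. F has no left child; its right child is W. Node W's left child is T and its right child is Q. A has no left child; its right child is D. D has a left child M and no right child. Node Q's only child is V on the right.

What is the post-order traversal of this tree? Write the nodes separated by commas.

H, J, Y, L, T, V, Q, W, F, E, P, S, N, M, D, A, K, X

Post-order visits the left subtree, then the right subtree, then the node.
At X: go left to N.
  At N: go left to P.
    At P: go left to J.
      At J: go left to H.
        H is a leaf — visit H.
      At J: no right child.
      Visit J.
    At P: go right to E.
      At E: go left to L.
        At L: go left to Y.
          Y is a leaf — visit Y.
        At L: no right child.
        Visit L.
      At E: go right to F.
        At F: no left child.
        At F: go right to W.
          At W: go left to T.
            T is a leaf — visit T.
          At W: go right to Q.
            At Q: no left child.
            At Q: go right to V.
              V is a leaf — visit V.
            Visit Q.
          Visit W.
        Visit F.
      Visit E.
    Visit P.
  At N: go right to S.
    S is a leaf — visit S.
  Visit N.
At X: go right to K.
  At K: go left to A.
    At A: no left child.
    At A: go right to D.
      At D: go left to M.
        M is a leaf — visit M.
      At D: no right child.
      Visit D.
    Visit A.
  At K: no right child.
  Visit K.
Visit X.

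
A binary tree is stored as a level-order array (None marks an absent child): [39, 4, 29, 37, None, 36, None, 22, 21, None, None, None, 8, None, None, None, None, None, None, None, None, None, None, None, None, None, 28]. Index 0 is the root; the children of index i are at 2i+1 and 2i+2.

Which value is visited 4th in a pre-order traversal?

Pre-order visits the node, then its left subtree, then its right subtree.
Visit 39.
At 39: go left to 4.
  Visit 4.
  At 4: go left to 37.
    Visit 37.
    At 37: go left to 22.
      22 is a leaf — visit 22.
    At 37: go right to 21.
      21 is a leaf — visit 21.
  At 4: no right child.
At 39: go right to 29.
  Visit 29.
  At 29: go left to 36.
    Visit 36.
    At 36: no left child.
    At 36: go right to 8.
      Visit 8.
      At 8: no left child.
      At 8: go right to 28.
        28 is a leaf — visit 28.
  At 29: no right child.
Full pre-order sequence: 39, 4, 37, 22, 21, 29, 36, 8, 28.

22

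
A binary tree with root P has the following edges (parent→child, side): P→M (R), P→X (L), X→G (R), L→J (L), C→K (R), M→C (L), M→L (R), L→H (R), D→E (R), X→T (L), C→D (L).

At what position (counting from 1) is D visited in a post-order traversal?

Post-order visits the left subtree, then the right subtree, then the node.
At P: go left to X.
  At X: go left to T.
    T is a leaf — visit T.
  At X: go right to G.
    G is a leaf — visit G.
  Visit X.
At P: go right to M.
  At M: go left to C.
    At C: go left to D.
      At D: no left child.
      At D: go right to E.
        E is a leaf — visit E.
      Visit D.
    At C: go right to K.
      K is a leaf — visit K.
    Visit C.
  At M: go right to L.
    At L: go left to J.
      J is a leaf — visit J.
    At L: go right to H.
      H is a leaf — visit H.
    Visit L.
  Visit M.
Visit P.
Full post-order sequence: T, G, X, E, D, K, C, J, H, L, M, P.

5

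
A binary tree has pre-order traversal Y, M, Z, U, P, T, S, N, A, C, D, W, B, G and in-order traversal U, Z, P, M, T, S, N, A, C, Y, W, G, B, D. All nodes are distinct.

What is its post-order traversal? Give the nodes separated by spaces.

U P Z C A N S T M G B W D Y

The first element of pre-order is the root; it splits in-order into left and right subtrees.
Root Y: left subtree has 9 nodes {U, Z, P, M, T, S, N, A, C}, right has 4 {W, G, B, D}.
  Root M: left subtree has 3 nodes {U, Z, P}, right has 5 {T, S, N, A, C}.
    Root Z: left subtree has 1 node {U}, right has 1 {P}.
    Root T: left subtree has 0 nodes { }, right has 4 {S, N, A, C}.
      Root S: left subtree has 0 nodes { }, right has 3 {N, A, C}.
        Root N: left subtree has 0 nodes { }, right has 2 {A, C}.
          Root A: left subtree has 0 nodes { }, right has 1 {C}.
  Root D: left subtree has 3 nodes {W, G, B}, right has 0 { }.
    Root W: left subtree has 0 nodes { }, right has 2 {G, B}.
      Root B: left subtree has 1 node {G}, right has 0 { }.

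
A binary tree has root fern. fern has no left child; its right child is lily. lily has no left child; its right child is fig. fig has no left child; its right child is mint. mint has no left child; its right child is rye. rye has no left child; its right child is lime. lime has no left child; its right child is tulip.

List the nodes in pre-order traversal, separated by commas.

fern, lily, fig, mint, rye, lime, tulip

Pre-order visits the node, then its left subtree, then its right subtree.
Visit fern.
At fern: no left child.
At fern: go right to lily.
  Visit lily.
  At lily: no left child.
  At lily: go right to fig.
    Visit fig.
    At fig: no left child.
    At fig: go right to mint.
      Visit mint.
      At mint: no left child.
      At mint: go right to rye.
        Visit rye.
        At rye: no left child.
        At rye: go right to lime.
          Visit lime.
          At lime: no left child.
          At lime: go right to tulip.
            tulip is a leaf — visit tulip.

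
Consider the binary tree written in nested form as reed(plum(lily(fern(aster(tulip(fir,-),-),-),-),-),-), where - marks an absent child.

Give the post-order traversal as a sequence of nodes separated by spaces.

fir tulip aster fern lily plum reed

Post-order visits the left subtree, then the right subtree, then the node.
At reed: go left to plum.
  At plum: go left to lily.
    At lily: go left to fern.
      At fern: go left to aster.
        At aster: go left to tulip.
          At tulip: go left to fir.
            fir is a leaf — visit fir.
          At tulip: no right child.
          Visit tulip.
        At aster: no right child.
        Visit aster.
      At fern: no right child.
      Visit fern.
    At lily: no right child.
    Visit lily.
  At plum: no right child.
  Visit plum.
At reed: no right child.
Visit reed.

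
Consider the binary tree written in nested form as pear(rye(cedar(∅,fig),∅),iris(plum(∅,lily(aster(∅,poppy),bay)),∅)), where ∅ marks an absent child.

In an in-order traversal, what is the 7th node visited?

In-order visits the left subtree, then the node, then the right subtree.
At pear: go left to rye.
  At rye: go left to cedar.
    At cedar: no left child.
    Visit cedar.
    At cedar: go right to fig.
      fig is a leaf — visit fig.
  Visit rye.
  At rye: no right child.
Visit pear.
At pear: go right to iris.
  At iris: go left to plum.
    At plum: no left child.
    Visit plum.
    At plum: go right to lily.
      At lily: go left to aster.
        At aster: no left child.
        Visit aster.
        At aster: go right to poppy.
          poppy is a leaf — visit poppy.
      Visit lily.
      At lily: go right to bay.
        bay is a leaf — visit bay.
  Visit iris.
  At iris: no right child.
Full in-order sequence: cedar, fig, rye, pear, plum, aster, poppy, lily, bay, iris.

poppy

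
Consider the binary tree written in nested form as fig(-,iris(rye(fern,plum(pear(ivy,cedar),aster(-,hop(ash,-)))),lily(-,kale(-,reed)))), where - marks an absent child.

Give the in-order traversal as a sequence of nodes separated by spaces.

In-order visits the left subtree, then the node, then the right subtree.
At fig: no left child.
Visit fig.
At fig: go right to iris.
  At iris: go left to rye.
    At rye: go left to fern.
      fern is a leaf — visit fern.
    Visit rye.
    At rye: go right to plum.
      At plum: go left to pear.
        At pear: go left to ivy.
          ivy is a leaf — visit ivy.
        Visit pear.
        At pear: go right to cedar.
          cedar is a leaf — visit cedar.
      Visit plum.
      At plum: go right to aster.
        At aster: no left child.
        Visit aster.
        At aster: go right to hop.
          At hop: go left to ash.
            ash is a leaf — visit ash.
          Visit hop.
          At hop: no right child.
  Visit iris.
  At iris: go right to lily.
    At lily: no left child.
    Visit lily.
    At lily: go right to kale.
      At kale: no left child.
      Visit kale.
      At kale: go right to reed.
        reed is a leaf — visit reed.

fig fern rye ivy pear cedar plum aster ash hop iris lily kale reed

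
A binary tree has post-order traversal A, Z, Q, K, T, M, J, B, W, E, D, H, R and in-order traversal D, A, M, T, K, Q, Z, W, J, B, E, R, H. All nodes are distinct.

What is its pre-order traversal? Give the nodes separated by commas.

R, D, E, W, M, A, T, K, Q, Z, B, J, H

The last element of post-order is the root; it splits in-order into left and right subtrees.
Root R: left subtree has 11 nodes {D, A, M, T, K, Q, Z, W, J, B, E}, right has 1 {H}.
  Root D: left subtree has 0 nodes { }, right has 10 {A, M, T, K, Q, Z, W, J, B, E}.
    Root E: left subtree has 9 nodes {A, M, T, K, Q, Z, W, J, B}, right has 0 { }.
      Root W: left subtree has 6 nodes {A, M, T, K, Q, Z}, right has 2 {J, B}.
        Root M: left subtree has 1 node {A}, right has 4 {T, K, Q, Z}.
          Root T: left subtree has 0 nodes { }, right has 3 {K, Q, Z}.
            Root K: left subtree has 0 nodes { }, right has 2 {Q, Z}.
              Root Q: left subtree has 0 nodes { }, right has 1 {Z}.
        Root B: left subtree has 1 node {J}, right has 0 { }.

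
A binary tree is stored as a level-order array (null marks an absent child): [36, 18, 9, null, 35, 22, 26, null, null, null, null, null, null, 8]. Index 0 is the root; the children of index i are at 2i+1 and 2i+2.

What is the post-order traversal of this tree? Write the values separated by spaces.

35 18 22 8 26 9 36

Post-order visits the left subtree, then the right subtree, then the node.
At 36: go left to 18.
  At 18: no left child.
  At 18: go right to 35.
    35 is a leaf — visit 35.
  Visit 18.
At 36: go right to 9.
  At 9: go left to 22.
    22 is a leaf — visit 22.
  At 9: go right to 26.
    At 26: go left to 8.
      8 is a leaf — visit 8.
    At 26: no right child.
    Visit 26.
  Visit 9.
Visit 36.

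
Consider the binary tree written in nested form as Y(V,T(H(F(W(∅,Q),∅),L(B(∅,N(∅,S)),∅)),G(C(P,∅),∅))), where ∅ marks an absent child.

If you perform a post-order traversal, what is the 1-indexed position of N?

6

Post-order visits the left subtree, then the right subtree, then the node.
At Y: go left to V.
  V is a leaf — visit V.
At Y: go right to T.
  At T: go left to H.
    At H: go left to F.
      At F: go left to W.
        At W: no left child.
        At W: go right to Q.
          Q is a leaf — visit Q.
        Visit W.
      At F: no right child.
      Visit F.
    At H: go right to L.
      At L: go left to B.
        At B: no left child.
        At B: go right to N.
          At N: no left child.
          At N: go right to S.
            S is a leaf — visit S.
          Visit N.
        Visit B.
      At L: no right child.
      Visit L.
    Visit H.
  At T: go right to G.
    At G: go left to C.
      At C: go left to P.
        P is a leaf — visit P.
      At C: no right child.
      Visit C.
    At G: no right child.
    Visit G.
  Visit T.
Visit Y.
Full post-order sequence: V, Q, W, F, S, N, B, L, H, P, C, G, T, Y.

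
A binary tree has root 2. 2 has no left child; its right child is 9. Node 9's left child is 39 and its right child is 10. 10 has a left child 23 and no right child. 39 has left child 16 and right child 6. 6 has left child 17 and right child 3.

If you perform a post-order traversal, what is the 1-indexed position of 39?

5

Post-order visits the left subtree, then the right subtree, then the node.
At 2: no left child.
At 2: go right to 9.
  At 9: go left to 39.
    At 39: go left to 16.
      16 is a leaf — visit 16.
    At 39: go right to 6.
      At 6: go left to 17.
        17 is a leaf — visit 17.
      At 6: go right to 3.
        3 is a leaf — visit 3.
      Visit 6.
    Visit 39.
  At 9: go right to 10.
    At 10: go left to 23.
      23 is a leaf — visit 23.
    At 10: no right child.
    Visit 10.
  Visit 9.
Visit 2.
Full post-order sequence: 16, 17, 3, 6, 39, 23, 10, 9, 2.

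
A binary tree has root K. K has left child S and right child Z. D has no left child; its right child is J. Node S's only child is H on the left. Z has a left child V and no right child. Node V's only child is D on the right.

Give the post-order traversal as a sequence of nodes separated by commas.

Post-order visits the left subtree, then the right subtree, then the node.
At K: go left to S.
  At S: go left to H.
    H is a leaf — visit H.
  At S: no right child.
  Visit S.
At K: go right to Z.
  At Z: go left to V.
    At V: no left child.
    At V: go right to D.
      At D: no left child.
      At D: go right to J.
        J is a leaf — visit J.
      Visit D.
    Visit V.
  At Z: no right child.
  Visit Z.
Visit K.

H, S, J, D, V, Z, K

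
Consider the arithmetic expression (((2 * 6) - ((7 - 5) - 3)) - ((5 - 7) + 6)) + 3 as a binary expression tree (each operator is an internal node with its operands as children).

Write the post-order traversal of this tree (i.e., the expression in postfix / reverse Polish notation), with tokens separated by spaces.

Post-order on an expression tree gives postfix notation: for each operator, emit left operand, right operand, then the operator.

2 6 * 7 5 - 3 - - 5 7 - 6 + - 3 +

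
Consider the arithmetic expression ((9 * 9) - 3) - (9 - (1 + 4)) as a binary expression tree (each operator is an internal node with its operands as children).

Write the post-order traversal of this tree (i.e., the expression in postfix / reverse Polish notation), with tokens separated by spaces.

9 9 * 3 - 9 1 4 + - -

Post-order on an expression tree gives postfix notation: for each operator, emit left operand, right operand, then the operator.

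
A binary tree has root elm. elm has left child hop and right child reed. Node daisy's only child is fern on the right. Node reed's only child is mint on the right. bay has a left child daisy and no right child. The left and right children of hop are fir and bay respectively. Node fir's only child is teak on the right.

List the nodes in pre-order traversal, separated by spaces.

elm hop fir teak bay daisy fern reed mint

Pre-order visits the node, then its left subtree, then its right subtree.
Visit elm.
At elm: go left to hop.
  Visit hop.
  At hop: go left to fir.
    Visit fir.
    At fir: no left child.
    At fir: go right to teak.
      teak is a leaf — visit teak.
  At hop: go right to bay.
    Visit bay.
    At bay: go left to daisy.
      Visit daisy.
      At daisy: no left child.
      At daisy: go right to fern.
        fern is a leaf — visit fern.
    At bay: no right child.
At elm: go right to reed.
  Visit reed.
  At reed: no left child.
  At reed: go right to mint.
    mint is a leaf — visit mint.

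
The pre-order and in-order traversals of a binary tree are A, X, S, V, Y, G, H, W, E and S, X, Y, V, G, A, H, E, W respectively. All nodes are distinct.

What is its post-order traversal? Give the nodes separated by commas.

The first element of pre-order is the root; it splits in-order into left and right subtrees.
Root A: left subtree has 5 nodes {S, X, Y, V, G}, right has 3 {H, E, W}.
  Root X: left subtree has 1 node {S}, right has 3 {Y, V, G}.
    Root V: left subtree has 1 node {Y}, right has 1 {G}.
  Root H: left subtree has 0 nodes { }, right has 2 {E, W}.
    Root W: left subtree has 1 node {E}, right has 0 { }.

S, Y, G, V, X, E, W, H, A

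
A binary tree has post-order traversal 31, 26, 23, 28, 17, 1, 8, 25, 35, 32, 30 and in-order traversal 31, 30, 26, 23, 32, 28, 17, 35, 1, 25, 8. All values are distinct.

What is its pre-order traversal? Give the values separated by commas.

The last element of post-order is the root; it splits in-order into left and right subtrees.
Root 30: left subtree has 1 node {31}, right has 9 {26, 23, 32, 28, 17, 35, 1, 25, 8}.
  Root 32: left subtree has 2 nodes {26, 23}, right has 6 {28, 17, 35, 1, 25, 8}.
    Root 23: left subtree has 1 node {26}, right has 0 { }.
    Root 35: left subtree has 2 nodes {28, 17}, right has 3 {1, 25, 8}.
      Root 17: left subtree has 1 node {28}, right has 0 { }.
      Root 25: left subtree has 1 node {1}, right has 1 {8}.

30, 31, 32, 23, 26, 35, 17, 28, 25, 1, 8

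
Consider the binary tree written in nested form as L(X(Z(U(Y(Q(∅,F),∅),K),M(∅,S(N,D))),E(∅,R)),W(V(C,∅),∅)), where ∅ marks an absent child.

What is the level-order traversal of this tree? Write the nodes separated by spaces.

Level-order visits nodes level by level from the root, left to right within each level.
Level 0: L
Level 1: X, W
Level 2: Z, E, V
Level 3: U, M, R, C
Level 4: Y, K, S
Level 5: Q, N, D
Level 6: F

L X W Z E V U M R C Y K S Q N D F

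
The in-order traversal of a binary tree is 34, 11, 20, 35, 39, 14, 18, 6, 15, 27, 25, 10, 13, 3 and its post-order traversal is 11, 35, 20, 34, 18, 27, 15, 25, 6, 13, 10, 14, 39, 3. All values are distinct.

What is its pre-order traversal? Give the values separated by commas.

3, 39, 34, 20, 11, 35, 14, 10, 6, 18, 25, 15, 27, 13

The last element of post-order is the root; it splits in-order into left and right subtrees.
Root 3: left subtree has 13 nodes {34, 11, 20, 35, 39, 14, 18, 6, 15, 27, 25, 10, 13}, right has 0 { }.
  Root 39: left subtree has 4 nodes {34, 11, 20, 35}, right has 8 {14, 18, 6, 15, 27, 25, 10, 13}.
    Root 34: left subtree has 0 nodes { }, right has 3 {11, 20, 35}.
      Root 20: left subtree has 1 node {11}, right has 1 {35}.
    Root 14: left subtree has 0 nodes { }, right has 7 {18, 6, 15, 27, 25, 10, 13}.
      Root 10: left subtree has 5 nodes {18, 6, 15, 27, 25}, right has 1 {13}.
        Root 6: left subtree has 1 node {18}, right has 3 {15, 27, 25}.
          Root 25: left subtree has 2 nodes {15, 27}, right has 0 { }.
            Root 15: left subtree has 0 nodes { }, right has 1 {27}.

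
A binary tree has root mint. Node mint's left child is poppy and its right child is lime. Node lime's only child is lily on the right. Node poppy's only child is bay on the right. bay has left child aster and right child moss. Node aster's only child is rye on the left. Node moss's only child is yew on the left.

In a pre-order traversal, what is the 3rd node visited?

bay

Pre-order visits the node, then its left subtree, then its right subtree.
Visit mint.
At mint: go left to poppy.
  Visit poppy.
  At poppy: no left child.
  At poppy: go right to bay.
    Visit bay.
    At bay: go left to aster.
      Visit aster.
      At aster: go left to rye.
        rye is a leaf — visit rye.
      At aster: no right child.
    At bay: go right to moss.
      Visit moss.
      At moss: go left to yew.
        yew is a leaf — visit yew.
      At moss: no right child.
At mint: go right to lime.
  Visit lime.
  At lime: no left child.
  At lime: go right to lily.
    lily is a leaf — visit lily.
Full pre-order sequence: mint, poppy, bay, aster, rye, moss, yew, lime, lily.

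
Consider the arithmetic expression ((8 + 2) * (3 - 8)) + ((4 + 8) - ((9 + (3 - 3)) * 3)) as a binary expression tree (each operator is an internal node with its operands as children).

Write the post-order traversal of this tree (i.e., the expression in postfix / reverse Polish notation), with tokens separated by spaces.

Post-order on an expression tree gives postfix notation: for each operator, emit left operand, right operand, then the operator.

8 2 + 3 8 - * 4 8 + 9 3 3 - + 3 * - +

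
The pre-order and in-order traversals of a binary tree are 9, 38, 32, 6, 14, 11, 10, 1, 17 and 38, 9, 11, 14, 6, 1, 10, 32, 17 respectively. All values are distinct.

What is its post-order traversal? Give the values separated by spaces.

The first element of pre-order is the root; it splits in-order into left and right subtrees.
Root 9: left subtree has 1 node {38}, right has 7 {11, 14, 6, 1, 10, 32, 17}.
  Root 32: left subtree has 5 nodes {11, 14, 6, 1, 10}, right has 1 {17}.
    Root 6: left subtree has 2 nodes {11, 14}, right has 2 {1, 10}.
      Root 14: left subtree has 1 node {11}, right has 0 { }.
      Root 10: left subtree has 1 node {1}, right has 0 { }.

38 11 14 1 10 6 17 32 9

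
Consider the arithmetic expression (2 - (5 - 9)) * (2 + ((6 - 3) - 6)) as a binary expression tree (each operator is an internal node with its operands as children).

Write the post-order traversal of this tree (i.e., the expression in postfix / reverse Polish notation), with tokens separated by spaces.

Post-order on an expression tree gives postfix notation: for each operator, emit left operand, right operand, then the operator.

2 5 9 - - 2 6 3 - 6 - + *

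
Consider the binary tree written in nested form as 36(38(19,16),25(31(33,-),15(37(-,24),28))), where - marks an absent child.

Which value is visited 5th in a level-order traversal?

Level-order visits nodes level by level from the root, left to right within each level.
Level 0: 36
Level 1: 38, 25
Level 2: 19, 16, 31, 15
Level 3: 33, 37, 28
Level 4: 24
Full level-order sequence: 36, 38, 25, 19, 16, 31, 15, 33, 37, 28, 24.

16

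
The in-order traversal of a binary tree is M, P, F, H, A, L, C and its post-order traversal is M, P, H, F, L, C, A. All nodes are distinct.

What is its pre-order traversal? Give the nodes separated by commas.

A, F, P, M, H, C, L

The last element of post-order is the root; it splits in-order into left and right subtrees.
Root A: left subtree has 4 nodes {M, P, F, H}, right has 2 {L, C}.
  Root F: left subtree has 2 nodes {M, P}, right has 1 {H}.
    Root P: left subtree has 1 node {M}, right has 0 { }.
  Root C: left subtree has 1 node {L}, right has 0 { }.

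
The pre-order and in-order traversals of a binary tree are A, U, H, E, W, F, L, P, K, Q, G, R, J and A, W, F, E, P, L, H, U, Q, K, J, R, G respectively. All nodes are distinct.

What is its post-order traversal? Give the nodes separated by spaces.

The first element of pre-order is the root; it splits in-order into left and right subtrees.
Root A: left subtree has 0 nodes { }, right has 12 {W, F, E, P, L, H, U, Q, K, J, R, G}.
  Root U: left subtree has 6 nodes {W, F, E, P, L, H}, right has 5 {Q, K, J, R, G}.
    Root H: left subtree has 5 nodes {W, F, E, P, L}, right has 0 { }.
      Root E: left subtree has 2 nodes {W, F}, right has 2 {P, L}.
        Root W: left subtree has 0 nodes { }, right has 1 {F}.
        Root L: left subtree has 1 node {P}, right has 0 { }.
    Root K: left subtree has 1 node {Q}, right has 3 {J, R, G}.
      Root G: left subtree has 2 nodes {J, R}, right has 0 { }.
        Root R: left subtree has 1 node {J}, right has 0 { }.

F W P L E H Q J R G K U A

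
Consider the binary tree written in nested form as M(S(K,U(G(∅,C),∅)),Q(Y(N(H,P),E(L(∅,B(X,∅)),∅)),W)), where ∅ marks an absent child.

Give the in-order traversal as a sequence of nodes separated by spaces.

K S G C U M H N P Y L X B E Q W

In-order visits the left subtree, then the node, then the right subtree.
At M: go left to S.
  At S: go left to K.
    K is a leaf — visit K.
  Visit S.
  At S: go right to U.
    At U: go left to G.
      At G: no left child.
      Visit G.
      At G: go right to C.
        C is a leaf — visit C.
    Visit U.
    At U: no right child.
Visit M.
At M: go right to Q.
  At Q: go left to Y.
    At Y: go left to N.
      At N: go left to H.
        H is a leaf — visit H.
      Visit N.
      At N: go right to P.
        P is a leaf — visit P.
    Visit Y.
    At Y: go right to E.
      At E: go left to L.
        At L: no left child.
        Visit L.
        At L: go right to B.
          At B: go left to X.
            X is a leaf — visit X.
          Visit B.
          At B: no right child.
      Visit E.
      At E: no right child.
  Visit Q.
  At Q: go right to W.
    W is a leaf — visit W.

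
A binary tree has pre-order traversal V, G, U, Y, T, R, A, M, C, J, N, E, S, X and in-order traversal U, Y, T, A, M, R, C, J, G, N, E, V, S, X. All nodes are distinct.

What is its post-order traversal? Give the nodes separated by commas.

The first element of pre-order is the root; it splits in-order into left and right subtrees.
Root V: left subtree has 11 nodes {U, Y, T, A, M, R, C, J, G, N, E}, right has 2 {S, X}.
  Root G: left subtree has 8 nodes {U, Y, T, A, M, R, C, J}, right has 2 {N, E}.
    Root U: left subtree has 0 nodes { }, right has 7 {Y, T, A, M, R, C, J}.
      Root Y: left subtree has 0 nodes { }, right has 6 {T, A, M, R, C, J}.
        Root T: left subtree has 0 nodes { }, right has 5 {A, M, R, C, J}.
          Root R: left subtree has 2 nodes {A, M}, right has 2 {C, J}.
            Root A: left subtree has 0 nodes { }, right has 1 {M}.
            Root C: left subtree has 0 nodes { }, right has 1 {J}.
    Root N: left subtree has 0 nodes { }, right has 1 {E}.
  Root S: left subtree has 0 nodes { }, right has 1 {X}.

M, A, J, C, R, T, Y, U, E, N, G, X, S, V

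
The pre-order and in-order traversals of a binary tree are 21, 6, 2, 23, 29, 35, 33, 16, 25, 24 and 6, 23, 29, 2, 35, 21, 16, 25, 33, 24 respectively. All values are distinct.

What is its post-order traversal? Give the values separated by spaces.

The first element of pre-order is the root; it splits in-order into left and right subtrees.
Root 21: left subtree has 5 nodes {6, 23, 29, 2, 35}, right has 4 {16, 25, 33, 24}.
  Root 6: left subtree has 0 nodes { }, right has 4 {23, 29, 2, 35}.
    Root 2: left subtree has 2 nodes {23, 29}, right has 1 {35}.
      Root 23: left subtree has 0 nodes { }, right has 1 {29}.
  Root 33: left subtree has 2 nodes {16, 25}, right has 1 {24}.
    Root 16: left subtree has 0 nodes { }, right has 1 {25}.

29 23 35 2 6 25 16 24 33 21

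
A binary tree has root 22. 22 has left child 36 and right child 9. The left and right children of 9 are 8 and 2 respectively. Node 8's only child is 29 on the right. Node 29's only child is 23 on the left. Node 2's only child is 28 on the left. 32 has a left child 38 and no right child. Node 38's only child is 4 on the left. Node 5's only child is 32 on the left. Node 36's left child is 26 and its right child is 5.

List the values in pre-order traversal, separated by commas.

Pre-order visits the node, then its left subtree, then its right subtree.
Visit 22.
At 22: go left to 36.
  Visit 36.
  At 36: go left to 26.
    26 is a leaf — visit 26.
  At 36: go right to 5.
    Visit 5.
    At 5: go left to 32.
      Visit 32.
      At 32: go left to 38.
        Visit 38.
        At 38: go left to 4.
          4 is a leaf — visit 4.
        At 38: no right child.
      At 32: no right child.
    At 5: no right child.
At 22: go right to 9.
  Visit 9.
  At 9: go left to 8.
    Visit 8.
    At 8: no left child.
    At 8: go right to 29.
      Visit 29.
      At 29: go left to 23.
        23 is a leaf — visit 23.
      At 29: no right child.
  At 9: go right to 2.
    Visit 2.
    At 2: go left to 28.
      28 is a leaf — visit 28.
    At 2: no right child.

22, 36, 26, 5, 32, 38, 4, 9, 8, 29, 23, 2, 28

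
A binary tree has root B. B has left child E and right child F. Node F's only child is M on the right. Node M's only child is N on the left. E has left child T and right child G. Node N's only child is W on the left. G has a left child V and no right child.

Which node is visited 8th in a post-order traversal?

F

Post-order visits the left subtree, then the right subtree, then the node.
At B: go left to E.
  At E: go left to T.
    T is a leaf — visit T.
  At E: go right to G.
    At G: go left to V.
      V is a leaf — visit V.
    At G: no right child.
    Visit G.
  Visit E.
At B: go right to F.
  At F: no left child.
  At F: go right to M.
    At M: go left to N.
      At N: go left to W.
        W is a leaf — visit W.
      At N: no right child.
      Visit N.
    At M: no right child.
    Visit M.
  Visit F.
Visit B.
Full post-order sequence: T, V, G, E, W, N, M, F, B.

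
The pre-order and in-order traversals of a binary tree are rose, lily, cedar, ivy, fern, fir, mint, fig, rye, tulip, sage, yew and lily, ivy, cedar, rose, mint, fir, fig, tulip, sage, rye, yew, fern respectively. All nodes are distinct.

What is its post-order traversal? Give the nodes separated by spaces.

ivy cedar lily mint sage tulip yew rye fig fir fern rose

The first element of pre-order is the root; it splits in-order into left and right subtrees.
Root rose: left subtree has 3 nodes {lily, ivy, cedar}, right has 8 {mint, fir, fig, tulip, sage, rye, yew, fern}.
  Root lily: left subtree has 0 nodes { }, right has 2 {ivy, cedar}.
    Root cedar: left subtree has 1 node {ivy}, right has 0 { }.
  Root fern: left subtree has 7 nodes {mint, fir, fig, tulip, sage, rye, yew}, right has 0 { }.
    Root fir: left subtree has 1 node {mint}, right has 5 {fig, tulip, sage, rye, yew}.
      Root fig: left subtree has 0 nodes { }, right has 4 {tulip, sage, rye, yew}.
        Root rye: left subtree has 2 nodes {tulip, sage}, right has 1 {yew}.
          Root tulip: left subtree has 0 nodes { }, right has 1 {sage}.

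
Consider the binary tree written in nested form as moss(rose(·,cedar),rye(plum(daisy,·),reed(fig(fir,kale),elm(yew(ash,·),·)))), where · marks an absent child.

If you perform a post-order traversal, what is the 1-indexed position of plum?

4

Post-order visits the left subtree, then the right subtree, then the node.
At moss: go left to rose.
  At rose: no left child.
  At rose: go right to cedar.
    cedar is a leaf — visit cedar.
  Visit rose.
At moss: go right to rye.
  At rye: go left to plum.
    At plum: go left to daisy.
      daisy is a leaf — visit daisy.
    At plum: no right child.
    Visit plum.
  At rye: go right to reed.
    At reed: go left to fig.
      At fig: go left to fir.
        fir is a leaf — visit fir.
      At fig: go right to kale.
        kale is a leaf — visit kale.
      Visit fig.
    At reed: go right to elm.
      At elm: go left to yew.
        At yew: go left to ash.
          ash is a leaf — visit ash.
        At yew: no right child.
        Visit yew.
      At elm: no right child.
      Visit elm.
    Visit reed.
  Visit rye.
Visit moss.
Full post-order sequence: cedar, rose, daisy, plum, fir, kale, fig, ash, yew, elm, reed, rye, moss.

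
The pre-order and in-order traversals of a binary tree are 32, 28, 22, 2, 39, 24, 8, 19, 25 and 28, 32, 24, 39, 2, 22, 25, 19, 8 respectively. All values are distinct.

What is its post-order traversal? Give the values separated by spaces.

28 24 39 2 25 19 8 22 32

The first element of pre-order is the root; it splits in-order into left and right subtrees.
Root 32: left subtree has 1 node {28}, right has 7 {24, 39, 2, 22, 25, 19, 8}.
  Root 22: left subtree has 3 nodes {24, 39, 2}, right has 3 {25, 19, 8}.
    Root 2: left subtree has 2 nodes {24, 39}, right has 0 { }.
      Root 39: left subtree has 1 node {24}, right has 0 { }.
    Root 8: left subtree has 2 nodes {25, 19}, right has 0 { }.
      Root 19: left subtree has 1 node {25}, right has 0 { }.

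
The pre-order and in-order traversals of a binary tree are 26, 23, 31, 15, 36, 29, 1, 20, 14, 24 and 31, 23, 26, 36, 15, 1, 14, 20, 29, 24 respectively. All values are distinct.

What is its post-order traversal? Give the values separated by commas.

The first element of pre-order is the root; it splits in-order into left and right subtrees.
Root 26: left subtree has 2 nodes {31, 23}, right has 7 {36, 15, 1, 14, 20, 29, 24}.
  Root 23: left subtree has 1 node {31}, right has 0 { }.
  Root 15: left subtree has 1 node {36}, right has 5 {1, 14, 20, 29, 24}.
    Root 29: left subtree has 3 nodes {1, 14, 20}, right has 1 {24}.
      Root 1: left subtree has 0 nodes { }, right has 2 {14, 20}.
        Root 20: left subtree has 1 node {14}, right has 0 { }.

31, 23, 36, 14, 20, 1, 24, 29, 15, 26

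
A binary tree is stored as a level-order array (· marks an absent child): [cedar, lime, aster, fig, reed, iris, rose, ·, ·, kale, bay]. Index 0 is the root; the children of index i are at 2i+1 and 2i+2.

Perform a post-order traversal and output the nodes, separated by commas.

fig, kale, bay, reed, lime, iris, rose, aster, cedar

Post-order visits the left subtree, then the right subtree, then the node.
At cedar: go left to lime.
  At lime: go left to fig.
    fig is a leaf — visit fig.
  At lime: go right to reed.
    At reed: go left to kale.
      kale is a leaf — visit kale.
    At reed: go right to bay.
      bay is a leaf — visit bay.
    Visit reed.
  Visit lime.
At cedar: go right to aster.
  At aster: go left to iris.
    iris is a leaf — visit iris.
  At aster: go right to rose.
    rose is a leaf — visit rose.
  Visit aster.
Visit cedar.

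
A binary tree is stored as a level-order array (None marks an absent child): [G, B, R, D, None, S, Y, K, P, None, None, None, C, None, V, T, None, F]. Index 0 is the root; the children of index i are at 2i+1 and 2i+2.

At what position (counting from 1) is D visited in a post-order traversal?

Post-order visits the left subtree, then the right subtree, then the node.
At G: go left to B.
  At B: go left to D.
    At D: go left to K.
      At K: go left to T.
        T is a leaf — visit T.
      At K: no right child.
      Visit K.
    At D: go right to P.
      At P: go left to F.
        F is a leaf — visit F.
      At P: no right child.
      Visit P.
    Visit D.
  At B: no right child.
  Visit B.
At G: go right to R.
  At R: go left to S.
    At S: no left child.
    At S: go right to C.
      C is a leaf — visit C.
    Visit S.
  At R: go right to Y.
    At Y: no left child.
    At Y: go right to V.
      V is a leaf — visit V.
    Visit Y.
  Visit R.
Visit G.
Full post-order sequence: T, K, F, P, D, B, C, S, V, Y, R, G.

5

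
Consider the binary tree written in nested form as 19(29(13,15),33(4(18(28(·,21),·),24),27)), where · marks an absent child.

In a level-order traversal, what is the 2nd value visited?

Level-order visits nodes level by level from the root, left to right within each level.
Level 0: 19
Level 1: 29, 33
Level 2: 13, 15, 4, 27
Level 3: 18, 24
Level 4: 28
Level 5: 21
Full level-order sequence: 19, 29, 33, 13, 15, 4, 27, 18, 24, 28, 21.

29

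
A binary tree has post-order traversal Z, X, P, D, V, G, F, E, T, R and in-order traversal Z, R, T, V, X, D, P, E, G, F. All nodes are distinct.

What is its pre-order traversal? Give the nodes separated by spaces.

The last element of post-order is the root; it splits in-order into left and right subtrees.
Root R: left subtree has 1 node {Z}, right has 8 {T, V, X, D, P, E, G, F}.
  Root T: left subtree has 0 nodes { }, right has 7 {V, X, D, P, E, G, F}.
    Root E: left subtree has 4 nodes {V, X, D, P}, right has 2 {G, F}.
      Root V: left subtree has 0 nodes { }, right has 3 {X, D, P}.
        Root D: left subtree has 1 node {X}, right has 1 {P}.
      Root F: left subtree has 1 node {G}, right has 0 { }.

R Z T E V D X P F G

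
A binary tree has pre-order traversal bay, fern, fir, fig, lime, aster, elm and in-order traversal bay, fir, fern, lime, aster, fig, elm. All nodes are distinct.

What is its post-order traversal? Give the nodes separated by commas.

The first element of pre-order is the root; it splits in-order into left and right subtrees.
Root bay: left subtree has 0 nodes { }, right has 6 {fir, fern, lime, aster, fig, elm}.
  Root fern: left subtree has 1 node {fir}, right has 4 {lime, aster, fig, elm}.
    Root fig: left subtree has 2 nodes {lime, aster}, right has 1 {elm}.
      Root lime: left subtree has 0 nodes { }, right has 1 {aster}.

fir, aster, lime, elm, fig, fern, bay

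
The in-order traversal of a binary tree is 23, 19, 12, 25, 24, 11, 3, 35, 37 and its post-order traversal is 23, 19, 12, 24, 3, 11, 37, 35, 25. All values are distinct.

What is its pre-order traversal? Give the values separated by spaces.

25 12 19 23 35 11 24 3 37

The last element of post-order is the root; it splits in-order into left and right subtrees.
Root 25: left subtree has 3 nodes {23, 19, 12}, right has 5 {24, 11, 3, 35, 37}.
  Root 12: left subtree has 2 nodes {23, 19}, right has 0 { }.
    Root 19: left subtree has 1 node {23}, right has 0 { }.
  Root 35: left subtree has 3 nodes {24, 11, 3}, right has 1 {37}.
    Root 11: left subtree has 1 node {24}, right has 1 {3}.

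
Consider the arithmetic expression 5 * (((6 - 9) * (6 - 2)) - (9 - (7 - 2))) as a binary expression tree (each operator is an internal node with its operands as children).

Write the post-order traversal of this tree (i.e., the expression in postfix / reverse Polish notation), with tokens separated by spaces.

Post-order on an expression tree gives postfix notation: for each operator, emit left operand, right operand, then the operator.

5 6 9 - 6 2 - * 9 7 2 - - - *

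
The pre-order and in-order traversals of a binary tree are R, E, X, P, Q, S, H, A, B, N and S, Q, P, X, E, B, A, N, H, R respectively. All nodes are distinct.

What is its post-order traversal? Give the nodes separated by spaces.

S Q P X B N A H E R

The first element of pre-order is the root; it splits in-order into left and right subtrees.
Root R: left subtree has 9 nodes {S, Q, P, X, E, B, A, N, H}, right has 0 { }.
  Root E: left subtree has 4 nodes {S, Q, P, X}, right has 4 {B, A, N, H}.
    Root X: left subtree has 3 nodes {S, Q, P}, right has 0 { }.
      Root P: left subtree has 2 nodes {S, Q}, right has 0 { }.
        Root Q: left subtree has 1 node {S}, right has 0 { }.
    Root H: left subtree has 3 nodes {B, A, N}, right has 0 { }.
      Root A: left subtree has 1 node {B}, right has 1 {N}.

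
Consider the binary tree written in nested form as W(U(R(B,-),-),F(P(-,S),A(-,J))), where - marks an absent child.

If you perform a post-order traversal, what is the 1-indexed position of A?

Post-order visits the left subtree, then the right subtree, then the node.
At W: go left to U.
  At U: go left to R.
    At R: go left to B.
      B is a leaf — visit B.
    At R: no right child.
    Visit R.
  At U: no right child.
  Visit U.
At W: go right to F.
  At F: go left to P.
    At P: no left child.
    At P: go right to S.
      S is a leaf — visit S.
    Visit P.
  At F: go right to A.
    At A: no left child.
    At A: go right to J.
      J is a leaf — visit J.
    Visit A.
  Visit F.
Visit W.
Full post-order sequence: B, R, U, S, P, J, A, F, W.

7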